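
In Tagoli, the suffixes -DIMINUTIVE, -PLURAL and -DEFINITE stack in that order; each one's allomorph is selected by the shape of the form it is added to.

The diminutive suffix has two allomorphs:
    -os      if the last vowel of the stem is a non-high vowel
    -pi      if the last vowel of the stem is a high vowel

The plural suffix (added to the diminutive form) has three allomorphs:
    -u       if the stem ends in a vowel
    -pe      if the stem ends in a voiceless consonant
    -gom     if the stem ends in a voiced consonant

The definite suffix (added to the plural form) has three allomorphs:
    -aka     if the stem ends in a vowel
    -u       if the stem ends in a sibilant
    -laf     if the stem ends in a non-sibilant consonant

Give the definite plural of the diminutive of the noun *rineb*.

rinebospeaka

Since the last vowel of *rineb* is /e/ (a non-high vowel), it takes -os, giving *rinebos*.
The diminutive form *rinebos*: final sound = /s/, a voiceless consonant → -pe → *rinebospe*.
The plural form *rinebospe*: final sound = /e/, a vowel → -aka → *rinebospeaka*.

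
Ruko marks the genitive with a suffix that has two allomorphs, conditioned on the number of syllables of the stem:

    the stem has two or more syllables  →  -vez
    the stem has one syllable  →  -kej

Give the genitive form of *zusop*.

*zusop* (2 syllables) → -vez → *zusopvez*.

zusopvez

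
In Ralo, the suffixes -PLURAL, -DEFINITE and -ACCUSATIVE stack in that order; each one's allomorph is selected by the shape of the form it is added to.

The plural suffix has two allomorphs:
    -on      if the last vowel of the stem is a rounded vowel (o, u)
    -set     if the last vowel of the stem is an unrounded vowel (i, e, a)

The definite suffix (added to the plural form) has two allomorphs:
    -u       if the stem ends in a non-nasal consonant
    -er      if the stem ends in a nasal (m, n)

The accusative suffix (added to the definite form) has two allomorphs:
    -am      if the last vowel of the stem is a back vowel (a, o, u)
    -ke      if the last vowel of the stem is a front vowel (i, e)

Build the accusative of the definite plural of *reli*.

relisetuam

*reli* — last vowel /i/ (an unrounded vowel) → -set → *reliset*.
Since the final consonant of the plural form *reliset* is /t/ (non-nasal), it takes -u, giving *relisetu*.
The last vowel of the definite form *relisetu* is /u/, which is a back vowel, so the accusative suffix is -am, giving *relisetuam*.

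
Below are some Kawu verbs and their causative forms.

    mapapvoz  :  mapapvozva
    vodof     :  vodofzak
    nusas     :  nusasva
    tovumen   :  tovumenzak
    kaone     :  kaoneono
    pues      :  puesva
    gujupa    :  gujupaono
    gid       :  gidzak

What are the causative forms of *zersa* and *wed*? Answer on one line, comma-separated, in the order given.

zersaono, wedzak

The alternation tracks the final sound of the stem — -va when the stem ends in a sibilant (*mapapvoz*, *nusas*, *pues*); -zak when the stem ends in a non-sibilant consonant (*vodof*, *tovumen*, *gid*); -ono when the stem ends in a vowel (*kaone*, *gujupa*).
Since the final sound of *zersa* is /a/ (a vowel), it takes -ono, giving *zersaono*.
Since the final sound of *wed* is /d/ (a non-sibilant consonant), it takes -zak, giving *wedzak*.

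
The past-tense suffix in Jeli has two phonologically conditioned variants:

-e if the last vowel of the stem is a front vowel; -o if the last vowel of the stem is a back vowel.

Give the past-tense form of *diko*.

*diko*: last vowel = /o/, a back vowel → -o → *dikoo*.

dikoo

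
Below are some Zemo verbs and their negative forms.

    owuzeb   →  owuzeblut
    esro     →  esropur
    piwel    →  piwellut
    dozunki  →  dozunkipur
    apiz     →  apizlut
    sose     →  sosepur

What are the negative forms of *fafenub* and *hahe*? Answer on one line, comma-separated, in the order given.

fafenublut, hahepur

The suffix is conditioned by the final sound: -lut when the stem ends in a consonant (*owuzeb*, *piwel*, *apiz*); -pur when the stem ends in a vowel (*esro*, *dozunki*, *sose*).
*fafenub* — final sound /b/ (a consonant) → -lut → *fafenublut*.
*hahe* — final sound /e/ (a vowel) → -pur → *hahepur*.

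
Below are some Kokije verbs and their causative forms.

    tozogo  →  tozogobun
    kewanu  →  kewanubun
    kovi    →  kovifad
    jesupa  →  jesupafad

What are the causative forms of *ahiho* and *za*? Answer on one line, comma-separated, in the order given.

ahihobun, zafad

Looking at the last vowel of each stem: -bun when the last vowel of the stem is a rounded vowel (*tozogo*, *kewanu*); -fad when the last vowel of the stem is an unrounded vowel (*kovi*, *jesupa*).
*ahiho*: last vowel = /o/, a rounded vowel → -bun → *ahihobun*.
Since the last vowel of *za* is /a/ (an unrounded vowel), it takes -fad, giving *zafad*.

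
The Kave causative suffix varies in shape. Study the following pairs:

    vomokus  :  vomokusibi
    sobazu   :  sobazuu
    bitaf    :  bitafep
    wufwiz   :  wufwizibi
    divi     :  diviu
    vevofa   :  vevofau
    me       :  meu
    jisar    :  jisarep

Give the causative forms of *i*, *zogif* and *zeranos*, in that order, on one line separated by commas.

The pattern is sibilance of the final sound: -ibi when the stem ends in a sibilant (*vomokus*, *wufwiz*); -ep when the stem ends in a non-sibilant consonant (*bitaf*, *jisar*); -u when the stem ends in a vowel (*sobazu*, *divi*, *vevofa*, *me*).
*i* — final sound /i/ (a vowel) → -u → *iu*.
*zogif*: final sound = /f/, a non-sibilant consonant → -ep → *zogifep*.
The final sound of *zeranos* is /s/, which is a sibilant, so the suffix is -ibi, giving *zeranosibi*.

iu, zogifep, zeranosibi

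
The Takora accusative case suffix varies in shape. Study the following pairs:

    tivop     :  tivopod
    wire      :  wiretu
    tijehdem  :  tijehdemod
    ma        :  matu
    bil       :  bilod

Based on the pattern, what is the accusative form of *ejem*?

ejemod

The suffix is conditioned by the final sound: -od when the stem ends in a consonant (*tivop*, *tijehdem*, *bil*); -tu when the stem ends in a vowel (*wire*, *ma*).
Since the final sound of *ejem* is /m/ (a consonant), it takes -od, giving *ejemod*.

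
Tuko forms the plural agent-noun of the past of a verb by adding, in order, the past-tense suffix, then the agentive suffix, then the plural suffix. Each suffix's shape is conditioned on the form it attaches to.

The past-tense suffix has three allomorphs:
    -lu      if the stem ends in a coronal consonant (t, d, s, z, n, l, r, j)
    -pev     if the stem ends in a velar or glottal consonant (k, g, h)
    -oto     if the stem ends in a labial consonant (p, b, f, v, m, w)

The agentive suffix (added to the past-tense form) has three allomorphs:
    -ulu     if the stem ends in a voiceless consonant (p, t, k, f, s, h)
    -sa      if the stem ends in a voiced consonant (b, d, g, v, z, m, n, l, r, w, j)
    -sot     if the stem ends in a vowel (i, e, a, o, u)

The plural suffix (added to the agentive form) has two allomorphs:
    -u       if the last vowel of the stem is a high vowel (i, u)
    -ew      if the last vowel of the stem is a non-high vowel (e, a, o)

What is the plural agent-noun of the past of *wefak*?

*wefak*: final consonant = /k/, velar/glottal → -pev → *wefakpev*.
The past-tense form *wefakpev*: final sound = /v/, a voiced consonant → -sa → *wefakpevsa*.
The last vowel of the agentive form *wefakpevsa* is /a/, which is a non-high vowel, so the plural suffix is -ew, giving *wefakpevsaew*.

wefakpevsaew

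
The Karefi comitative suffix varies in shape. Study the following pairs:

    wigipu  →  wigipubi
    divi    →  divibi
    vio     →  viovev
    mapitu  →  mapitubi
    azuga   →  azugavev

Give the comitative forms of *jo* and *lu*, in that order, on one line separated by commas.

The suffix is conditioned by the last vowel: -bi when the last vowel of the stem is a high vowel (*wigipu*, *divi*, *mapitu*); -vev when the last vowel of the stem is a non-high vowel (*vio*, *azuga*).
*jo* — last vowel /o/ (a non-high vowel) → -vev → *jovev*.
Since the last vowel of *lu* is /u/ (a high vowel), it takes -bi, giving *lubi*.

jovev, lubi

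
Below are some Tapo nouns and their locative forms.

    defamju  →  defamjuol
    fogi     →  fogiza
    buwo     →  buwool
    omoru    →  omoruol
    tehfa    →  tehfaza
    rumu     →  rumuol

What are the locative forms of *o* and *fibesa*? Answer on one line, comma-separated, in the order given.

ool, fibesaza

The pattern is rounding harmony: -ol when the last vowel of the stem is a rounded vowel (*defamju*, *buwo*, *omoru*, *rumu*); -za when the last vowel of the stem is an unrounded vowel (*fogi*, *tehfa*).
*o* — last vowel /o/ (a rounded vowel) → -ol → *ool*.
*fibesa*: last vowel = /a/, an unrounded vowel → -za → *fibesaza*.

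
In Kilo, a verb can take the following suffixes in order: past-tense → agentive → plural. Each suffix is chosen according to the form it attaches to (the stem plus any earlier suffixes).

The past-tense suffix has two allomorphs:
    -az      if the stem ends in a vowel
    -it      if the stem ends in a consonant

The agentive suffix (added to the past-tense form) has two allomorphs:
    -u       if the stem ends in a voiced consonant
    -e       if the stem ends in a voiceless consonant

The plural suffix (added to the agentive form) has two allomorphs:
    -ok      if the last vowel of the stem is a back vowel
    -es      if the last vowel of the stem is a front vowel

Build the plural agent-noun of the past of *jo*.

joazuok

*jo*: final sound = /o/, a vowel → -az → *joaz*.
The past-tense form *joaz* — final consonant /z/ (voiced) → -u → *joazu*.
The agentive form *joazu*: last vowel = /u/, a back vowel → -ok → *joazuok*.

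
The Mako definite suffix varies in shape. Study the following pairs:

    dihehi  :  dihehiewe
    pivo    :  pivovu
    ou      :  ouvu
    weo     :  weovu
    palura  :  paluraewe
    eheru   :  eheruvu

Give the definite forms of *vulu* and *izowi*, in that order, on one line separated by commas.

The suffix is conditioned by the last vowel: -vu when the last vowel of the stem is a rounded vowel (*pivo*, *ou*, *weo*, *eheru*); -ewe when the last vowel of the stem is an unrounded vowel (*dihehi*, *palura*).
Since the last vowel of *vulu* is /u/ (a rounded vowel), it takes -vu, giving *vuluvu*.
*izowi*: last vowel = /i/, an unrounded vowel → -ewe → *izowiewe*.

vuluvu, izowiewe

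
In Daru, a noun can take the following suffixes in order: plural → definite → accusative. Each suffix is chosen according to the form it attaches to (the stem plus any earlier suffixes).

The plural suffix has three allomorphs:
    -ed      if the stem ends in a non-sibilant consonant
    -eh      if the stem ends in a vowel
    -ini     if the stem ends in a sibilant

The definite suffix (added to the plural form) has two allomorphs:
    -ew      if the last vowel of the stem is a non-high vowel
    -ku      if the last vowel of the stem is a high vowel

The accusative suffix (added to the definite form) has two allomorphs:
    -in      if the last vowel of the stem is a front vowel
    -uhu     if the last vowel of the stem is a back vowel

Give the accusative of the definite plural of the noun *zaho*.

*zaho* — final sound /o/ (a vowel) → -eh → *zahoeh*.
The last vowel of the plural form *zahoeh* is /e/, which is a non-high vowel, so the definite suffix is -ew, giving *zahoehew*.
Since the last vowel of the definite form *zahoehew* is /e/ (a front vowel), it takes -in, giving *zahoehewin*.

zahoehewin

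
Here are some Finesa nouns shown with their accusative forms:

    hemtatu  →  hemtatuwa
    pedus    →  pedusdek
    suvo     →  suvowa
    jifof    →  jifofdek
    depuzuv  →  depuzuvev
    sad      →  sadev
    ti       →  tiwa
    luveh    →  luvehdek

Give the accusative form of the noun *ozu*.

ozuwa

The pattern is voicing of the final sound: -dek when the stem ends in a voiceless consonant (*pedus*, *jifof*, *luveh*); -ev when the stem ends in a voiced consonant (*depuzuv*, *sad*); -wa when the stem ends in a vowel (*hemtatu*, *suvo*, *ti*).
*ozu* — final sound /u/ (a vowel) → -wa → *ozuwa*.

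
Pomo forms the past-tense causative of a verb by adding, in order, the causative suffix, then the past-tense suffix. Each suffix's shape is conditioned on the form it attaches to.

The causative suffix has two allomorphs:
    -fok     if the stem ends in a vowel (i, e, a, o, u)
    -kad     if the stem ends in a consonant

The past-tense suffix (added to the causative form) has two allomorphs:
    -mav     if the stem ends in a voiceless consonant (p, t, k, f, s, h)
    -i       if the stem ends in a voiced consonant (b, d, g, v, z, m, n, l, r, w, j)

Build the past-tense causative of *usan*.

usankadi

*usan* — final sound /n/ (a consonant) → -kad → *usankad*.
The causative form *usankad*: final consonant = /d/, voiced → -i → *usankadi*.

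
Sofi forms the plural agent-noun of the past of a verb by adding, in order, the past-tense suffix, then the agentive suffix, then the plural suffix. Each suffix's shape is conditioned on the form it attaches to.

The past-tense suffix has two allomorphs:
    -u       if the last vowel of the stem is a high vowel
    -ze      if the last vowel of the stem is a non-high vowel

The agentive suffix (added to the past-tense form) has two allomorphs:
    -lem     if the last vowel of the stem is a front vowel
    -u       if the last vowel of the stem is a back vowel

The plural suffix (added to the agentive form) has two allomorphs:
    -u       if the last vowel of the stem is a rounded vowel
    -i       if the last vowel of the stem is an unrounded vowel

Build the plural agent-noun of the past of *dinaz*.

*dinaz* — last vowel /a/ (a non-high vowel) → -ze → *dinazze*.
The last vowel of the past-tense form *dinazze* is /e/, which is a front vowel, so the agentive suffix is -lem, giving *dinazzelem*.
The agentive form *dinazzelem*: last vowel = /e/, an unrounded vowel → -i → *dinazzelemi*.

dinazzelemi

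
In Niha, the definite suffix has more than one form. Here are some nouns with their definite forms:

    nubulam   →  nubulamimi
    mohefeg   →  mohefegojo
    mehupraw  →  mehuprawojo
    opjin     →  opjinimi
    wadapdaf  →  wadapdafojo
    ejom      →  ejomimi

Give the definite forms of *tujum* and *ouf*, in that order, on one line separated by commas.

tujumimi, oufojo

The pattern is nasality of the final consonant: -imi when the stem ends in a nasal (*nubulam*, *opjin*, *ejom*); -ojo when the stem ends in a non-nasal consonant (*mohefeg*, *mehupraw*, *wadapdaf*).
Since the final consonant of *tujum* is /m/ (a nasal), it takes -imi, giving *tujumimi*.
*ouf*: final consonant = /f/, non-nasal → -ojo → *oufojo*.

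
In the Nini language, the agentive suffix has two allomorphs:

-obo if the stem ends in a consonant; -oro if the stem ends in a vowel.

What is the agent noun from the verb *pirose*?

*pirose* — final sound /e/ (a vowel) → -oro → *piroseoro*.

piroseoro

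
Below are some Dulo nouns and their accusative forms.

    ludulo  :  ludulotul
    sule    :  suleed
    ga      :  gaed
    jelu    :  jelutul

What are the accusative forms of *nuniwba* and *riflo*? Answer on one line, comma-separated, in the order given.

nuniwbaed, riflotul

The alternation tracks the last vowel of the stem — -tul when the last vowel of the stem is a rounded vowel (*ludulo*, *jelu*); -ed when the last vowel of the stem is an unrounded vowel (*sule*, *ga*).
Since the last vowel of *nuniwba* is /a/ (an unrounded vowel), it takes -ed, giving *nuniwbaed*.
Since the last vowel of *riflo* is /o/ (a rounded vowel), it takes -tul, giving *riflotul*.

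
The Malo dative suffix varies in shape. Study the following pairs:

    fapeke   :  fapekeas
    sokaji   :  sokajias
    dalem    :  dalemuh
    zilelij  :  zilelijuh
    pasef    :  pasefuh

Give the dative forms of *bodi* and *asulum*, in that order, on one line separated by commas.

The alternation tracks the final sound of the stem — -uh when the stem ends in a consonant (*dalem*, *zilelij*, *pasef*); -as when the stem ends in a vowel (*fapeke*, *sokaji*).
The final sound of *bodi* is /i/, which is a vowel, so the suffix is -as, giving *bodias*.
Since the final sound of *asulum* is /m/ (a consonant), it takes -uh, giving *asulumuh*.

bodias, asulumuh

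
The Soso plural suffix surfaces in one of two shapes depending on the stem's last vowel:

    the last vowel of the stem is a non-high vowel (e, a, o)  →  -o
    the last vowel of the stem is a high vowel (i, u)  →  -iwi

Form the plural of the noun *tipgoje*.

Since the last vowel of *tipgoje* is /e/ (a non-high vowel), it takes -o, giving *tipgojeo*.

tipgojeo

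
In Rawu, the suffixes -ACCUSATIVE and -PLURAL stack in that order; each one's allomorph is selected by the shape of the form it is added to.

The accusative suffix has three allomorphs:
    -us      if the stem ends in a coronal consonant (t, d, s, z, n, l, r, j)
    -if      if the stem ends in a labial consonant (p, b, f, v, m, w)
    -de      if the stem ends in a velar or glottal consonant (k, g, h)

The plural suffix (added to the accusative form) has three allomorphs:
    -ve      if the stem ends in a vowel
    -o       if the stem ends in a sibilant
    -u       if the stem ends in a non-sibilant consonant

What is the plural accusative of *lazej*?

lazejuso

*lazej* — final consonant /j/ (coronal) → -us → *lazejus*.
Since the final sound of the accusative form *lazejus* is /s/ (a sibilant), it takes -o, giving *lazejuso*.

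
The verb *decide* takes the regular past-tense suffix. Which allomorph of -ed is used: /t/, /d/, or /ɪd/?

The stem *decide* ends in /t/ or /d/.
The -ed suffix is realized as /ɪd/ after /t, d/; as /t/ after other voiceless consonants; and as /d/ after other voiced sounds.
So -ed on *decide* is pronounced /ɪd/.

/ɪd/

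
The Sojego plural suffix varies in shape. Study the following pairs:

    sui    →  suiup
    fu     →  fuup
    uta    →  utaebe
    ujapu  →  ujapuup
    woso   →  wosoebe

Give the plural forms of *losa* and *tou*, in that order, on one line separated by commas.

Looking at the last vowel of each stem: -up when the last vowel of the stem is a high vowel (*sui*, *fu*, *ujapu*); -ebe when the last vowel of the stem is a non-high vowel (*uta*, *woso*).
Since the last vowel of *losa* is /a/ (a non-high vowel), it takes -ebe, giving *losaebe*.
Since the last vowel of *tou* is /u/ (a high vowel), it takes -up, giving *touup*.

losaebe, touup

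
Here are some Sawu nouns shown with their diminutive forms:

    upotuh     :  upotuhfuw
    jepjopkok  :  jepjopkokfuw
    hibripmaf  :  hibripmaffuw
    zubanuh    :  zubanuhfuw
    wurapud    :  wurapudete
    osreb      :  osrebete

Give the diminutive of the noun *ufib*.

The alternation tracks the final consonant of the stem — -fuw when the stem ends in a voiceless consonant (*upotuh*, *jepjopkok*, *hibripmaf*, *zubanuh*); -ete when the stem ends in a voiced consonant (*wurapud*, *osreb*).
Since the final consonant of *ufib* is /b/ (voiced), it takes -ete, giving *ufibete*.

ufibete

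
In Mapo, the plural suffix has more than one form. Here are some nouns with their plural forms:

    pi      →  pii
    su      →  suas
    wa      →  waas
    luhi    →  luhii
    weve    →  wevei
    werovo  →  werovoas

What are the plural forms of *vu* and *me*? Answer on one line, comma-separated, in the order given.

The alternation tracks the last vowel of the stem — -i when the last vowel of the stem is a front vowel (*pi*, *luhi*, *weve*); -as when the last vowel of the stem is a back vowel (*su*, *wa*, *werovo*).
*vu*: last vowel = /u/, a back vowel → -as → *vuas*.
Since the last vowel of *me* is /e/ (a front vowel), it takes -i, giving *mei*.

vuas, mei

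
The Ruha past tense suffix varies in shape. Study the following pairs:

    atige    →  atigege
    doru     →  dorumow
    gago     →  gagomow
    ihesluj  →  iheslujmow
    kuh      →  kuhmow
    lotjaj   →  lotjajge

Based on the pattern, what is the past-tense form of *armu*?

armumow

Looking at the last vowel of each stem: -mow when the last vowel of the stem is a rounded vowel (*doru*, *gago*, *ihesluj*, *kuh*); -ge when the last vowel of the stem is an unrounded vowel (*atige*, *lotjaj*).
*armu* — last vowel /u/ (a rounded vowel) → -mow → *armumow*.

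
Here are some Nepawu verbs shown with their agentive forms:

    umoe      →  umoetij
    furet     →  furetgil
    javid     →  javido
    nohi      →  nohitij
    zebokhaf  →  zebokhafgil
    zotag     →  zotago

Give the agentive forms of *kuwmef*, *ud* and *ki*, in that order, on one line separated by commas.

kuwmefgil, udo, kitij

The alternation tracks the final sound of the stem — -gil when the stem ends in a voiceless consonant (*furet*, *zebokhaf*); -o when the stem ends in a voiced consonant (*javid*, *zotag*); -tij when the stem ends in a vowel (*umoe*, *nohi*).
The final sound of *kuwmef* is /f/, which is a voiceless consonant, so the suffix is -gil, giving *kuwmefgil*.
*ud*: final sound = /d/, a voiced consonant → -o → *udo*.
Since the final sound of *ki* is /i/ (a vowel), it takes -tij, giving *kitij*.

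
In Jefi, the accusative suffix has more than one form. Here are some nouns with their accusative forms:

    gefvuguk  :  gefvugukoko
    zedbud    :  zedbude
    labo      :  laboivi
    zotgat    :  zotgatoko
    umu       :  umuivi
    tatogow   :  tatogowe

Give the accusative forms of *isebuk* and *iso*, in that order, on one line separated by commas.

isebukoko, isoivi

The alternation tracks the final sound of the stem — -oko when the stem ends in a voiceless consonant (*gefvuguk*, *zotgat*); -e when the stem ends in a voiced consonant (*zedbud*, *tatogow*); -ivi when the stem ends in a vowel (*labo*, *umu*).
Since the final sound of *isebuk* is /k/ (a voiceless consonant), it takes -oko, giving *isebukoko*.
*iso*: final sound = /o/, a vowel → -ivi → *isoivi*.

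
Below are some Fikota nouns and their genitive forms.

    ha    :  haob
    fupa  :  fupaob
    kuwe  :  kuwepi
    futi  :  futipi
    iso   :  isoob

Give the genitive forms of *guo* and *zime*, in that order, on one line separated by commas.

Looking at the last vowel of each stem: -pi when the last vowel of the stem is a front vowel (*kuwe*, *futi*); -ob when the last vowel of the stem is a back vowel (*ha*, *fupa*, *iso*).
The last vowel of *guo* is /o/, which is a back vowel, so the suffix is -ob, giving *guoob*.
Since the last vowel of *zime* is /e/ (a front vowel), it takes -pi, giving *zimepi*.

guoob, zimepi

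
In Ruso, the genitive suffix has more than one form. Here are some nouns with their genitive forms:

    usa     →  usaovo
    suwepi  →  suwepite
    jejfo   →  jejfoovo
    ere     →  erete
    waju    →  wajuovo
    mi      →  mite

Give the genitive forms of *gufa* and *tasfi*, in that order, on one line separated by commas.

Looking at the last vowel of each stem: -te when the last vowel of the stem is a front vowel (*suwepi*, *ere*, *mi*); -ovo when the last vowel of the stem is a back vowel (*usa*, *jejfo*, *waju*).
The last vowel of *gufa* is /a/, which is a back vowel, so the suffix is -ovo, giving *gufaovo*.
*tasfi*: last vowel = /i/, a front vowel → -te → *tasfite*.

gufaovo, tasfite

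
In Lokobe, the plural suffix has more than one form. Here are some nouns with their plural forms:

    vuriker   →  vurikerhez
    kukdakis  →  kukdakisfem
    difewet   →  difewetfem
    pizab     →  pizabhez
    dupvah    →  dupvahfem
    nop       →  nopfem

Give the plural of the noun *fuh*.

fuhfem

The suffix is conditioned by the final consonant: -fem when the stem ends in a voiceless consonant (*kukdakis*, *difewet*, *dupvah*, *nop*); -hez when the stem ends in a voiced consonant (*vuriker*, *pizab*).
The final consonant of *fuh* is /h/, which is voiceless, so the suffix is -fem, giving *fuhfem*.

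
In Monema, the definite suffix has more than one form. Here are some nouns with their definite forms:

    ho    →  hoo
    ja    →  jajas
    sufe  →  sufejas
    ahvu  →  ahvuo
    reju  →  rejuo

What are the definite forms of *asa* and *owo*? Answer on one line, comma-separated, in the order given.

The alternation tracks the last vowel of the stem — -o when the last vowel of the stem is a rounded vowel (*ho*, *ahvu*, *reju*); -jas when the last vowel of the stem is an unrounded vowel (*ja*, *sufe*).
*asa*: last vowel = /a/, an unrounded vowel → -jas → *asajas*.
The last vowel of *owo* is /o/, which is a rounded vowel, so the suffix is -o, giving *owoo*.

asajas, owoo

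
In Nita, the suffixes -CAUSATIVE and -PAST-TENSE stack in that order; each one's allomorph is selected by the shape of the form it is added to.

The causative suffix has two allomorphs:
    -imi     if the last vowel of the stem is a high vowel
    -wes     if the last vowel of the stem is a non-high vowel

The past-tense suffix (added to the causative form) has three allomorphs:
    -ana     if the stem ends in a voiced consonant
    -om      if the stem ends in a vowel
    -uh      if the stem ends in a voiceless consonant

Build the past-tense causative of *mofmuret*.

The last vowel of *mofmuret* is /e/, which is a non-high vowel, so the causative suffix is -wes, giving *mofmuretwes*.
Since the final sound of the causative form *mofmuretwes* is /s/ (a voiceless consonant), it takes -uh, giving *mofmuretwesuh*.

mofmuretwesuh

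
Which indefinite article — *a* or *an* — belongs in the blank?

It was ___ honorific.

The indefinite article is chosen by the initial *sound* of the following word, not its spelling.
*honorific* begins with the sound /ɒ/ (silent h) — a vowel sound.
So the article is *an*: It was an honorific.

an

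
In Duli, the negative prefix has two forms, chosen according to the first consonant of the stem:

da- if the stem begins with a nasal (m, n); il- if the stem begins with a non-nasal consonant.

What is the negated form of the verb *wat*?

ilwat

*wat*: first consonant = /w/, non-nasal → il- → *ilwat*.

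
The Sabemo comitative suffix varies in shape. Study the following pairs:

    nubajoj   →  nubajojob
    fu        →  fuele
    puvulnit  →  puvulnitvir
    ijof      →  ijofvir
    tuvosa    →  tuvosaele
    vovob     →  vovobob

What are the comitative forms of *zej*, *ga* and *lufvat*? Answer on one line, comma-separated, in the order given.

zejob, gaele, lufvatvir

Looking at the final sound of each stem: -vir when the stem ends in a voiceless consonant (*puvulnit*, *ijof*); -ob when the stem ends in a voiced consonant (*nubajoj*, *vovob*); -ele when the stem ends in a vowel (*fu*, *tuvosa*).
*zej* — final sound /j/ (a voiced consonant) → -ob → *zejob*.
*ga*: final sound = /a/, a vowel → -ele → *gaele*.
Since the final sound of *lufvat* is /t/ (a voiceless consonant), it takes -vir, giving *lufvatvir*.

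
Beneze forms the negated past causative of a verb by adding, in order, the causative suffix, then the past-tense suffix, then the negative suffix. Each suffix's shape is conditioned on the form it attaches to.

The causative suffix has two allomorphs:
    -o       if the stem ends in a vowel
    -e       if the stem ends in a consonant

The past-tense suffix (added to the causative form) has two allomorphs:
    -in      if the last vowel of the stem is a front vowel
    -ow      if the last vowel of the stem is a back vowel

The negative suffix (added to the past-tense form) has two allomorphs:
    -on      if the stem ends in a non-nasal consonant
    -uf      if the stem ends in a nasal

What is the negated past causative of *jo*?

*jo* — final sound /o/ (a vowel) → -o → *joo*.
The last vowel of the causative form *joo* is /o/, which is a back vowel, so the past-tense suffix is -ow, giving *jooow*.
The past-tense form *jooow*: final consonant = /w/, non-nasal → -on → *jooowon*.

jooowon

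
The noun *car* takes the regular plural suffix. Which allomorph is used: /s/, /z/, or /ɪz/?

The stem *car* ends in a voiced non-sibilant sound.
The plural suffix surfaces as /ɪz/ after sibilants, /s/ after other voiceless consonants, and /z/ after other voiced sounds.
So the plural -s on *car* is pronounced /z/.

/z/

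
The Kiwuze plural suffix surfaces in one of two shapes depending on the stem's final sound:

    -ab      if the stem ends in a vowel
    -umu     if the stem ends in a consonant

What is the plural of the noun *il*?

ilumu

The final sound of *il* is /l/, which is a consonant, so the suffix is -umu, giving *ilumu*.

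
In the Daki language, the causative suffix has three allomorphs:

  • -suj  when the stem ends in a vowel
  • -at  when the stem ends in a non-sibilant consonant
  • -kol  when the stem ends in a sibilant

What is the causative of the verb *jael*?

jaelat

Since the final sound of *jael* is /l/ (a non-sibilant consonant), it takes -at, giving *jaelat*.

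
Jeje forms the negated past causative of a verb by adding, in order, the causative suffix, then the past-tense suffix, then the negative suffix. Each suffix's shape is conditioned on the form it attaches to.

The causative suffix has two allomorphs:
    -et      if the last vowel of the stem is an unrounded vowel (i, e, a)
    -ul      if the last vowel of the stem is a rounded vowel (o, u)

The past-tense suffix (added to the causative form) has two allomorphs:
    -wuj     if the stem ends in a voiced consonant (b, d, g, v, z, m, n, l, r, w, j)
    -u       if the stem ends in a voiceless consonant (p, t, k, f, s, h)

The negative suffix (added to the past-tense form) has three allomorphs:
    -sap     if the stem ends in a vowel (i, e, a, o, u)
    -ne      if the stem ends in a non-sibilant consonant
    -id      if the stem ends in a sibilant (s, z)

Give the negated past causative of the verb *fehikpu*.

*fehikpu*: last vowel = /u/, a rounded vowel → -ul → *fehikpuul*.
Since the final consonant of the causative form *fehikpuul* is /l/ (voiced), it takes -wuj, giving *fehikpuulwuj*.
The final sound of the past-tense form *fehikpuulwuj* is /j/, which is a non-sibilant consonant, so the negative suffix is -ne, giving *fehikpuulwujne*.

fehikpuulwujne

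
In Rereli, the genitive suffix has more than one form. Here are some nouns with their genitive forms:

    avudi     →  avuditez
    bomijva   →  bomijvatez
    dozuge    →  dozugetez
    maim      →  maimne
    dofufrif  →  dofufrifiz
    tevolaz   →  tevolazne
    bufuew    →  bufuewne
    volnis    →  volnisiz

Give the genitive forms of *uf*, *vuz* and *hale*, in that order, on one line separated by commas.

ufiz, vuzne, haletez

Looking at the final sound of each stem: -iz when the stem ends in a voiceless consonant (*dofufrif*, *volnis*); -ne when the stem ends in a voiced consonant (*maim*, *tevolaz*, *bufuew*); -tez when the stem ends in a vowel (*avudi*, *bomijva*, *dozuge*).
The final sound of *uf* is /f/, which is a voiceless consonant, so the suffix is -iz, giving *ufiz*.
Since the final sound of *vuz* is /z/ (a voiced consonant), it takes -ne, giving *vuzne*.
Since the final sound of *hale* is /e/ (a vowel), it takes -tez, giving *haletez*.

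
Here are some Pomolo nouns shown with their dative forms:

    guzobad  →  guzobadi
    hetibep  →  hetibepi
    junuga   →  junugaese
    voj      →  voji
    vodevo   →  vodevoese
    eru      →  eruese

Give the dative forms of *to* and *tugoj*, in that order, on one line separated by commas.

toese, tugoji

The pattern is consonant vs. vowel: -i when the stem ends in a consonant (*guzobad*, *hetibep*, *voj*); -ese when the stem ends in a vowel (*junuga*, *vodevo*, *eru*).
The final sound of *to* is /o/, which is a vowel, so the suffix is -ese, giving *toese*.
The final sound of *tugoj* is /j/, which is a consonant, so the suffix is -i, giving *tugoji*.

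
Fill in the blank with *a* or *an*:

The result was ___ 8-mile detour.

an

The indefinite article is chosen by the initial *sound* of the following word, not its spelling.
The number *8* is spoken "eight", beginning with /eɪt/ — a vowel sound.
So the article is *an*: The result was an 8-mile detour.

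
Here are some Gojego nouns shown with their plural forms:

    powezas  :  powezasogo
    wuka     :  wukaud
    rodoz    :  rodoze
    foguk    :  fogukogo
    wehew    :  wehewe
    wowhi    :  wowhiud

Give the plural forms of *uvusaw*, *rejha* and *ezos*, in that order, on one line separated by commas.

uvusawe, rejhaud, ezosogo

The alternation tracks the final sound of the stem — -ogo when the stem ends in a voiceless consonant (*powezas*, *foguk*); -e when the stem ends in a voiced consonant (*rodoz*, *wehew*); -ud when the stem ends in a vowel (*wuka*, *wowhi*).
*uvusaw* — final sound /w/ (a voiced consonant) → -e → *uvusawe*.
The final sound of *rejha* is /a/, which is a vowel, so the suffix is -ud, giving *rejhaud*.
Since the final sound of *ezos* is /s/ (a voiceless consonant), it takes -ogo, giving *ezosogo*.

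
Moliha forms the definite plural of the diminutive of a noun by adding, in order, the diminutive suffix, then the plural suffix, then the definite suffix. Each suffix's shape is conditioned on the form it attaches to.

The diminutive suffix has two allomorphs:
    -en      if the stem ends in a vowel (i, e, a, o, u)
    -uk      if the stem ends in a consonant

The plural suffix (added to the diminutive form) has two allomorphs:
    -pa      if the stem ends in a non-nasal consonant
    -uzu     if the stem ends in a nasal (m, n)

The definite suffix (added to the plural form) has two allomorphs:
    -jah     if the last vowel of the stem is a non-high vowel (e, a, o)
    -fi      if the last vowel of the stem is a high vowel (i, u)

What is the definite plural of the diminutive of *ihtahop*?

*ihtahop*: final sound = /p/, a consonant → -uk → *ihtahopuk*.
The final consonant of the diminutive form *ihtahopuk* is /k/, which is non-nasal, so the plural suffix is -pa, giving *ihtahopukpa*.
The last vowel of the plural form *ihtahopukpa* is /a/, which is a non-high vowel, so the definite suffix is -jah, giving *ihtahopukpajah*.

ihtahopukpajah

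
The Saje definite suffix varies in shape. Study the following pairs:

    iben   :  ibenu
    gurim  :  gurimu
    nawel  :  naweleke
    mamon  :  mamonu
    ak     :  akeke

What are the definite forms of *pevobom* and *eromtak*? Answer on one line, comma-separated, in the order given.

The suffix is conditioned by the final consonant: -u when the stem ends in a nasal (*iben*, *gurim*, *mamon*); -eke when the stem ends in a non-nasal consonant (*nawel*, *ak*).
The final consonant of *pevobom* is /m/, which is a nasal, so the suffix is -u, giving *pevobomu*.
*eromtak* — final consonant /k/ (non-nasal) → -eke → *eromtakeke*.

pevobomu, eromtakeke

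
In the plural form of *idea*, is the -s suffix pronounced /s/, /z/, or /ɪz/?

The stem *idea* ends in a voiced non-sibilant sound.
The plural suffix surfaces as /ɪz/ after sibilants, /s/ after other voiceless consonants, and /z/ after other voiced sounds.
So the plural -s on *idea* is pronounced /z/.

/z/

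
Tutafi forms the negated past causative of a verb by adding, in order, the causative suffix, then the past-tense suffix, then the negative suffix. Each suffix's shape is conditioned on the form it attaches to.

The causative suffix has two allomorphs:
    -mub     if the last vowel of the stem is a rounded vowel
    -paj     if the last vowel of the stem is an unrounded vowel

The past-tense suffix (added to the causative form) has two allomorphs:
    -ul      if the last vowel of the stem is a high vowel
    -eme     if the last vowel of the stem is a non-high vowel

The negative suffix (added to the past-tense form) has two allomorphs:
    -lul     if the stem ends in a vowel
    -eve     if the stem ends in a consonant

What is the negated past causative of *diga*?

Since the last vowel of *diga* is /a/ (an unrounded vowel), it takes -paj, giving *digapaj*.
The causative form *digapaj* — last vowel /a/ (a non-high vowel) → -eme → *digapajeme*.
The past-tense form *digapajeme*: final sound = /e/, a vowel → -lul → *digapajemelul*.

digapajemelul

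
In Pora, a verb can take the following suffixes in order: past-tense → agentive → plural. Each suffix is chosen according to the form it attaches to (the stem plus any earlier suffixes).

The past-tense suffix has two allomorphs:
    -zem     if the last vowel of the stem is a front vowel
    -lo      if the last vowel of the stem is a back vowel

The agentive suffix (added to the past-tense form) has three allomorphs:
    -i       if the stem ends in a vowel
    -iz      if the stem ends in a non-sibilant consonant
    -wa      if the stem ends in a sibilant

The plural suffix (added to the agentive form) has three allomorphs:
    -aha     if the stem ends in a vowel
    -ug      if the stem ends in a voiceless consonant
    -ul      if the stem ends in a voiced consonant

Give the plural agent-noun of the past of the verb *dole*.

dolezemizul

The last vowel of *dole* is /e/, which is a front vowel, so the past-tense suffix is -zem, giving *dolezem*.
The past-tense form *dolezem* — final sound /m/ (a non-sibilant consonant) → -iz → *dolezemiz*.
Since the final sound of the agentive form *dolezemiz* is /z/ (a voiced consonant), it takes -ul, giving *dolezemizul*.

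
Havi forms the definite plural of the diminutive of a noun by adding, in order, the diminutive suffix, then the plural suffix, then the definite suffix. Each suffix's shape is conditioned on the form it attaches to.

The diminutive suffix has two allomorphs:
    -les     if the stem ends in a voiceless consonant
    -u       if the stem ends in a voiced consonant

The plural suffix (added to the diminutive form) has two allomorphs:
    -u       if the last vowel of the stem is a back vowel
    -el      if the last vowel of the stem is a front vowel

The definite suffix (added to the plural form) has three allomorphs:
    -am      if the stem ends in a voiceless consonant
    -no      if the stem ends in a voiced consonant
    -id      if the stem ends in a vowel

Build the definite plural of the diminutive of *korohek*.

korohekleselno

Since the final consonant of *korohek* is /k/ (voiceless), it takes -les, giving *korohekles*.
The last vowel of the diminutive form *korohekles* is /e/, which is a front vowel, so the plural suffix is -el, giving *koroheklesel*.
The plural form *koroheklesel* — final sound /l/ (a voiced consonant) → -no → *korohekleselno*.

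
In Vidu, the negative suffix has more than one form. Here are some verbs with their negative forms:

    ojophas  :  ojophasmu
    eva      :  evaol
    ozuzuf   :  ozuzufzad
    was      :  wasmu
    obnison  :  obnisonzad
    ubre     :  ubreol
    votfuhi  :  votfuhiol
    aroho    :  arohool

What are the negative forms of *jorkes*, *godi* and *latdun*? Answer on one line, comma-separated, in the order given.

The pattern is sibilance of the final sound: -mu when the stem ends in a sibilant (*ojophas*, *was*); -zad when the stem ends in a non-sibilant consonant (*ozuzuf*, *obnison*); -ol when the stem ends in a vowel (*eva*, *ubre*, *votfuhi*, *aroho*).
Since the final sound of *jorkes* is /s/ (a sibilant), it takes -mu, giving *jorkesmu*.
The final sound of *godi* is /i/, which is a vowel, so the suffix is -ol, giving *godiol*.
*latdun*: final sound = /n/, a non-sibilant consonant → -zad → *latdunzad*.

jorkesmu, godiol, latdunzad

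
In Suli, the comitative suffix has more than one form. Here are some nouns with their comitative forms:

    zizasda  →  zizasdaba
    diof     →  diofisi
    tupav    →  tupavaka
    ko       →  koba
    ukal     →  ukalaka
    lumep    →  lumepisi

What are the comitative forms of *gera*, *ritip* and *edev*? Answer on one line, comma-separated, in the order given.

geraba, ritipisi, edevaka

The suffix is conditioned by the final sound: -isi when the stem ends in a voiceless consonant (*diof*, *lumep*); -aka when the stem ends in a voiced consonant (*tupav*, *ukal*); -ba when the stem ends in a vowel (*zizasda*, *ko*).
*gera*: final sound = /a/, a vowel → -ba → *geraba*.
Since the final sound of *ritip* is /p/ (a voiceless consonant), it takes -isi, giving *ritipisi*.
Since the final sound of *edev* is /v/ (a voiced consonant), it takes -aka, giving *edevaka*.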